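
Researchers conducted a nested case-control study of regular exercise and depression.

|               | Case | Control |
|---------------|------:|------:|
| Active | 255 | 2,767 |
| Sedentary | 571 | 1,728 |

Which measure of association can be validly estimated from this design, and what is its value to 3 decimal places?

0.279

Cells: a = 255, b = 2767, c = 571, d = 1728.
This is a nested case-control study: participants were sampled on outcome status, so risks in the source population cannot be estimated directly — relative risk is not valid here. The odds ratio is the appropriate measure.
OR = (a·d)/(b·c) = (255 × 1728) / (2767 × 571) = 440640 / 1579957 = 0.27889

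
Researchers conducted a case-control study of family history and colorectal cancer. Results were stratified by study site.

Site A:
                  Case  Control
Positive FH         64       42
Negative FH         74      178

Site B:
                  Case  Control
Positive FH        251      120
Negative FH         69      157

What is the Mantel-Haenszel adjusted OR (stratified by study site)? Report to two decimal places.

4.34

OR_MH = Σ(aᵢdᵢ/nᵢ) / Σ(bᵢcᵢ/nᵢ), where nᵢ is the stratum total.
Stratum 1 (Site A): n = 358; a·d/n = 64·178/358 = 31.8212; b·c/n = 42·74/358 = 8.6816
Stratum 2 (Site B): n = 597; a·d/n = 251·157/597 = 66.0084; b·c/n = 120·69/597 = 13.8693
OR_MH = (31.8212 + 66.0084) / (8.6816 + 13.8693) = 97.8296 / 22.5509 = 4.33817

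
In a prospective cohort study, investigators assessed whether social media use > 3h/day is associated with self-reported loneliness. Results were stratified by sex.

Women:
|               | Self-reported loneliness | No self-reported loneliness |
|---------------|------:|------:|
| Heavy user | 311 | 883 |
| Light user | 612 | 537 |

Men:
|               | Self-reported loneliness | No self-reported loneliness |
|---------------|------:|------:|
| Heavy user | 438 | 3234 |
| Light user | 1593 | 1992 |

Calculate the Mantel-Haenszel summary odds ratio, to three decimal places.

OR_MH = Σ(aᵢdᵢ/nᵢ) / Σ(bᵢcᵢ/nᵢ), where nᵢ is the stratum total.
Stratum 1 (Women): n = 2343; a·d/n = 311·537/2343 = 71.2791; b·c/n = 883·612/2343 = 230.6428
Stratum 2 (Men): n = 7257; a·d/n = 438·1992/7257 = 120.2282; b·c/n = 3234·1593/7257 = 709.9024
OR_MH = (71.2791 + 120.2282) / (230.6428 + 709.9024) = 191.5073 / 940.5452 = 0.20361

0.204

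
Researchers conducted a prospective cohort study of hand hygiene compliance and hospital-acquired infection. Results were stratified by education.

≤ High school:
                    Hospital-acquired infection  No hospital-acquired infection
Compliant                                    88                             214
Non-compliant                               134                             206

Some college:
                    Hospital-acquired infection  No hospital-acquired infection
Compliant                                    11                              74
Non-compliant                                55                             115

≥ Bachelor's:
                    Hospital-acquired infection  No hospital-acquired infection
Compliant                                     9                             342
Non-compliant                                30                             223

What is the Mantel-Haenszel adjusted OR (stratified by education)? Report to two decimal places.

OR_MH = Σ(aᵢdᵢ/nᵢ) / Σ(bᵢcᵢ/nᵢ), where nᵢ is the stratum total.
Stratum 1 (≤ High school): n = 642; a·d/n = 88·206/642 = 28.2368; b·c/n = 214·134/642 = 44.6667
Stratum 2 (Some college): n = 255; a·d/n = 11·115/255 = 4.9608; b·c/n = 74·55/255 = 15.9608
Stratum 3 (≥ Bachelor's): n = 604; a·d/n = 9·223/604 = 3.3228; b·c/n = 342·30/604 = 16.9868
OR_MH = (28.2368 + 4.9608 + 3.3228) / (44.6667 + 15.9608 + 16.9868) = 36.5204 / 77.6142 = 0.47054

0.47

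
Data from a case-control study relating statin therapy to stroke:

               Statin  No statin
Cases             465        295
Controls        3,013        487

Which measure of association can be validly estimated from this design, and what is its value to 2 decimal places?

0.25

Reading the table with exposure as columns: a = 465 (Statin, case), b = 3013 (Statin, non-case), c = 295 (No statin, case), d = 487.
This is a case-control study: participants were sampled on outcome status, so risks in the source population cannot be estimated directly — relative risk is not valid here. The odds ratio is the appropriate measure.
OR = (a·d)/(b·c) = (465 × 487) / (3013 × 295) = 226455 / 888835 = 0.25478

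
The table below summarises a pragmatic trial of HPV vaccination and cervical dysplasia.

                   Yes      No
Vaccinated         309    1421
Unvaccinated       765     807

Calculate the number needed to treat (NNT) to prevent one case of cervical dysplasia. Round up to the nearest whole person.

4

Risk in treated group = 309/1730 = 0.17861; risk in control = 765/1572 = 0.48664.
Absolute risk reduction = 0.48664 − 0.17861 = 0.30803
NNT = 1 / ARR = 1 / 0.30803 = 3.246 → round up → 4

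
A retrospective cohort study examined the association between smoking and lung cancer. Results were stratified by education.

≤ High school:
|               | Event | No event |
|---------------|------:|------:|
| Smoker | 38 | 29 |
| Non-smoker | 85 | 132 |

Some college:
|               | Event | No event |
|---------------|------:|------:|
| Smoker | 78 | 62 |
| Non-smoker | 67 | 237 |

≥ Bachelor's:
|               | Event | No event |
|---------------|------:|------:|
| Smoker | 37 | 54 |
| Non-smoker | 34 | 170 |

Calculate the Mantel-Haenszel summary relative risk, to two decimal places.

2.09

RR_MH = Σ(aᵢ·n₀ᵢ/nᵢ) / Σ(cᵢ·n₁ᵢ/nᵢ), with n₁ᵢ = aᵢ+bᵢ (exposed), n₀ᵢ = cᵢ+dᵢ (unexposed), nᵢ = n₁ᵢ+n₀ᵢ.
Stratum 1 (≤ High school): n₁ = 67, n₀ = 217, n = 284; a·n₀/n = 38·217/284 = 29.0352; c·n₁/n = 85·67/284 = 20.0528
Stratum 2 (Some college): n₁ = 140, n₀ = 304, n = 444; a·n₀/n = 78·304/444 = 53.4054; c·n₁/n = 67·140/444 = 21.1261
Stratum 3 (≥ Bachelor's): n₁ = 91, n₀ = 204, n = 295; a·n₀/n = 37·204/295 = 25.5864; c·n₁/n = 34·91/295 = 10.4881
RR_MH = (29.0352 + 53.4054 + 25.5864) / (20.0528 + 21.1261 + 10.4881) = 108.0271 / 51.6671 = 2.09083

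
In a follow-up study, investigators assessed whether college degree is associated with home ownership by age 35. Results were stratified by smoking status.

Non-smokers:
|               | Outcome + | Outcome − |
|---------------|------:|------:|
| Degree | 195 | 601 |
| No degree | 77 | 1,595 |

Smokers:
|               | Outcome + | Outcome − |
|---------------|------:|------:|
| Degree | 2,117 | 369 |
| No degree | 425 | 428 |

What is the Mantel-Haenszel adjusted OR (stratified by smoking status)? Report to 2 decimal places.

OR_MH = Σ(aᵢdᵢ/nᵢ) / Σ(bᵢcᵢ/nᵢ), where nᵢ is the stratum total.
Stratum 1 (Non-smokers): n = 2468; a·d/n = 195·1595/2468 = 126.0231; b·c/n = 601·77/2468 = 18.7508
Stratum 2 (Smokers): n = 3339; a·d/n = 2117·428/3339 = 271.3615; b·c/n = 369·425/3339 = 46.9677
OR_MH = (126.0231 + 271.3615) / (18.7508 + 46.9677) = 397.3846 / 65.7185 = 6.04677

6.05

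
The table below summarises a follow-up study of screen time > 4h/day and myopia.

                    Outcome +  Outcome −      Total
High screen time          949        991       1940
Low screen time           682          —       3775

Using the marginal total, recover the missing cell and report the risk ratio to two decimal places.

2.71

The missing cell is in the unexposed row: 3775 − 682 = 3093.
So a = 949, b = 991, c = 682, d = 3093.
RR = [a/(a+b)] / [c/(c+d)] = (949/1940) / (682/3775) = 0.48918/0.18066 = 2.70768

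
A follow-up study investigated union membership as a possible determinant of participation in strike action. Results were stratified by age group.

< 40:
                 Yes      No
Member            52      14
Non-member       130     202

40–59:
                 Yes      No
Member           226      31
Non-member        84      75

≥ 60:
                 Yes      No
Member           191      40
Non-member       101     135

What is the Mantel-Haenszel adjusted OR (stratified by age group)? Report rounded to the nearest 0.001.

OR_MH = Σ(aᵢdᵢ/nᵢ) / Σ(bᵢcᵢ/nᵢ), where nᵢ is the stratum total.
Stratum 1 (< 40): n = 398; a·d/n = 52·202/398 = 26.3920; b·c/n = 14·130/398 = 4.5729
Stratum 2 (40–59): n = 416; a·d/n = 226·75/416 = 40.7452; b·c/n = 31·84/416 = 6.2596
Stratum 3 (≥ 60): n = 467; a·d/n = 191·135/467 = 55.2141; b·c/n = 40·101/467 = 8.6510
OR_MH = (26.3920 + 40.7452 + 55.2141) / (4.5729 + 6.2596 + 8.6510) = 122.3513 / 19.4834 = 6.27976

6.280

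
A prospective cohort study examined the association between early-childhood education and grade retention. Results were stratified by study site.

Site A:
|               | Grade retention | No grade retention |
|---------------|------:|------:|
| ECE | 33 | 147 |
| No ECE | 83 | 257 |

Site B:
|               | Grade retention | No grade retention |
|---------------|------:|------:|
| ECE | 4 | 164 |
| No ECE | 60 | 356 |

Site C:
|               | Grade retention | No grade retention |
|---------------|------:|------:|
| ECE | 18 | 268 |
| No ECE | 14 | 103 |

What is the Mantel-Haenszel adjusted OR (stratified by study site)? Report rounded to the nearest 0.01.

0.47

OR_MH = Σ(aᵢdᵢ/nᵢ) / Σ(bᵢcᵢ/nᵢ), where nᵢ is the stratum total.
Stratum 1 (Site A): n = 520; a·d/n = 33·257/520 = 16.3096; b·c/n = 147·83/520 = 23.4635
Stratum 2 (Site B): n = 584; a·d/n = 4·356/584 = 2.4384; b·c/n = 164·60/584 = 16.8493
Stratum 3 (Site C): n = 403; a·d/n = 18·103/403 = 4.6005; b·c/n = 268·14/403 = 9.3102
OR_MH = (16.3096 + 2.4384 + 4.6005) / (23.4635 + 16.8493 + 9.3102) = 23.3485 / 49.6230 = 0.47052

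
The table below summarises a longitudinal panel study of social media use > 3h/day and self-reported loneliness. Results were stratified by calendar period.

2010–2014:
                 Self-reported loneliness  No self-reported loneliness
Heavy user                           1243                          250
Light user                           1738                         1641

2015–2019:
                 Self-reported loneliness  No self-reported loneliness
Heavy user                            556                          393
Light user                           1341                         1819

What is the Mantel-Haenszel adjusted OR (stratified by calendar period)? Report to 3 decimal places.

3.057

OR_MH = Σ(aᵢdᵢ/nᵢ) / Σ(bᵢcᵢ/nᵢ), where nᵢ is the stratum total.
Stratum 1 (2010–2014): n = 4872; a·d/n = 1243·1641/4872 = 418.6706; b·c/n = 250·1738/4872 = 89.1831
Stratum 2 (2015–2019): n = 4109; a·d/n = 556·1819/4109 = 246.1339; b·c/n = 393·1341/4109 = 128.2582
OR_MH = (418.6706 + 246.1339) / (89.1831 + 128.2582) = 664.8044 / 217.4413 = 3.05740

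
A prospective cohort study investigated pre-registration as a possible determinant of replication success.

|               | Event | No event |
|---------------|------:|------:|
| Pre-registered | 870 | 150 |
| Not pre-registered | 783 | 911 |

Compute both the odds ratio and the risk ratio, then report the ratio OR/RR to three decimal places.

3.657

Cells: a = 870, b = 150, c = 783, d = 911.
OR = (870·911)/(150·783) = 792570/117450 = 6.74815
Risk in exposed = 870/1020 = 0.85294; risk in unexposed = 783/1694 = 0.46222; RR = 1.84532
OR/RR = 6.74815 / 1.84532 = 3.65691
The outcome is not rare, so the OR lies further from 1 than the RR.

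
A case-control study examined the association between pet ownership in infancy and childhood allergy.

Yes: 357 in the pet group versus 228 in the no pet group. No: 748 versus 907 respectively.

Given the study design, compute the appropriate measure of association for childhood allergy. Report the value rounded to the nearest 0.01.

1.90

From the description: a = 357, b = 748, c = 228, d = 907.
This is a case-control study: participants were sampled on outcome status, so risks in the source population cannot be estimated directly — relative risk is not valid here. The odds ratio is the appropriate measure.
OR = (a·d)/(b·c) = (357 × 907) / (748 × 228) = 323799 / 170544 = 1.89862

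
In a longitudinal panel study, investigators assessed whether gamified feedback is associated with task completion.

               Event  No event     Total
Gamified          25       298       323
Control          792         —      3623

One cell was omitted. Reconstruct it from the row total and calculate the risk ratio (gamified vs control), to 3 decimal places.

0.354

The missing cell is in the unexposed row: 3623 − 792 = 2831.
So a = 25, b = 298, c = 792, d = 2831.
RR = [a/(a+b)] / [c/(c+d)] = (25/323) / (792/3623) = 0.07740/0.21860 = 0.35406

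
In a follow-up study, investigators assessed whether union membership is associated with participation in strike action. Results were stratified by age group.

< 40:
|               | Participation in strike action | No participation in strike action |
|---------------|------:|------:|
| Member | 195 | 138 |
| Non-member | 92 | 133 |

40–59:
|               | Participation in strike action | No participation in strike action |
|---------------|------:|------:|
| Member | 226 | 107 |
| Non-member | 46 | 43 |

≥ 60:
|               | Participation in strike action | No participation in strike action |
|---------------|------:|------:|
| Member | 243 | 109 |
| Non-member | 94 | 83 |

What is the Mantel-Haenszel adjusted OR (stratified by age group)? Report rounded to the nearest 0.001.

2.001

OR_MH = Σ(aᵢdᵢ/nᵢ) / Σ(bᵢcᵢ/nᵢ), where nᵢ is the stratum total.
Stratum 1 (< 40): n = 558; a·d/n = 195·133/558 = 46.4785; b·c/n = 138·92/558 = 22.7527
Stratum 2 (40–59): n = 422; a·d/n = 226·43/422 = 23.0284; b·c/n = 107·46/422 = 11.6635
Stratum 3 (≥ 60): n = 529; a·d/n = 243·83/529 = 38.1267; b·c/n = 109·94/529 = 19.3686
OR_MH = (46.4785 + 23.0284 + 38.1267) / (22.7527 + 11.6635 + 19.3686) = 107.6336 / 53.7848 = 2.00119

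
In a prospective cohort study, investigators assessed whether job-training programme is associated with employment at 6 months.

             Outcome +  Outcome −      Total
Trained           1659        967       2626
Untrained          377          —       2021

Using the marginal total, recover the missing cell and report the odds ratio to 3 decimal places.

The missing cell is in the unexposed row: 2021 − 377 = 1644.
So a = 1659, b = 967, c = 377, d = 1644.
OR = (a·d)/(b·c) = (1659 × 1644) / (967 × 377) = 2727396 / 364559 = 7.48136

7.481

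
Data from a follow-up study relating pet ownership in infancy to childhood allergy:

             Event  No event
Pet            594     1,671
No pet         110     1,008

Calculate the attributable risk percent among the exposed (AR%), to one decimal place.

62.5

Cells: a = 594, b = 1671, c = 110, d = 1008.
Risk in exposed = 594/2265 = 0.26225; risk in unexposed = 110/1118 = 0.09839.
RR = 0.26225/0.09839 = 2.66543
AR% = (RR − 1)/RR × 100 = (2.66543 − 1)/2.66543 × 100 = 62.4826%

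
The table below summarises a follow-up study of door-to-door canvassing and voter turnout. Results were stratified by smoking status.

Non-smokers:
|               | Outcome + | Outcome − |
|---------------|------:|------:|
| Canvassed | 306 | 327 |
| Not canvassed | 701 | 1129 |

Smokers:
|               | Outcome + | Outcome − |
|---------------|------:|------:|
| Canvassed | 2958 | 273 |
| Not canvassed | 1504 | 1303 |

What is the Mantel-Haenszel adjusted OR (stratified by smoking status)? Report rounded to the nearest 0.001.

4.834

OR_MH = Σ(aᵢdᵢ/nᵢ) / Σ(bᵢcᵢ/nᵢ), where nᵢ is the stratum total.
Stratum 1 (Non-smokers): n = 2463; a·d/n = 306·1129/2463 = 140.2655; b·c/n = 327·701/2463 = 93.0682
Stratum 2 (Smokers): n = 6038; a·d/n = 2958·1303/6038 = 638.3362; b·c/n = 273·1504/6038 = 68.0013
OR_MH = (140.2655 + 638.3362) / (93.0682 + 68.0013) = 778.6017 / 161.0695 = 4.83395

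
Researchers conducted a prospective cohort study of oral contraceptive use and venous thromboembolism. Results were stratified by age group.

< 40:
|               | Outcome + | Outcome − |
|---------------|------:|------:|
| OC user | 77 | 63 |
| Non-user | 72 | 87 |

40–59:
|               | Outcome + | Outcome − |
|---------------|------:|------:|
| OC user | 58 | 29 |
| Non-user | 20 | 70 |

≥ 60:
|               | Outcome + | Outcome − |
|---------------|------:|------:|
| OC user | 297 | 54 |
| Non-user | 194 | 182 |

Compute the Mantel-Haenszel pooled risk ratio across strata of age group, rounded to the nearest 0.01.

RR_MH = Σ(aᵢ·n₀ᵢ/nᵢ) / Σ(cᵢ·n₁ᵢ/nᵢ), with n₁ᵢ = aᵢ+bᵢ (exposed), n₀ᵢ = cᵢ+dᵢ (unexposed), nᵢ = n₁ᵢ+n₀ᵢ.
Stratum 1 (< 40): n₁ = 140, n₀ = 159, n = 299; a·n₀/n = 77·159/299 = 40.9465; c·n₁/n = 72·140/299 = 33.7124
Stratum 2 (40–59): n₁ = 87, n₀ = 90, n = 177; a·n₀/n = 58·90/177 = 29.4915; c·n₁/n = 20·87/177 = 9.8305
Stratum 3 (≥ 60): n₁ = 351, n₀ = 376, n = 727; a·n₀/n = 297·376/727 = 153.6066; c·n₁/n = 194·351/727 = 93.6644
RR_MH = (40.9465 + 29.4915 + 153.6066) / (33.7124 + 9.8305 + 93.6644) = 224.0446 / 137.2073 = 1.63289

1.63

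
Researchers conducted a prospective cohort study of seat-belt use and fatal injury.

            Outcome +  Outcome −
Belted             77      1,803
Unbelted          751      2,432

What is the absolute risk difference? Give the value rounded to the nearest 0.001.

Cells: a = 77, b = 1803, c = 751, d = 2432.
Risk in exposed = 77/1880 = 0.040957; risk in unexposed = 751/3183 = 0.235941.
Risk difference = 0.040957 − 0.235941 = -0.194983

-0.195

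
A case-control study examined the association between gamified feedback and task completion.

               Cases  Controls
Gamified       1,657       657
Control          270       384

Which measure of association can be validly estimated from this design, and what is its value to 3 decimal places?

3.587

Cells: a = 1657, b = 657, c = 270, d = 384.
This is a case-control study: participants were sampled on outcome status, so risks in the source population cannot be estimated directly — relative risk is not valid here. The odds ratio is the appropriate measure.
OR = (a·d)/(b·c) = (1657 × 384) / (657 × 270) = 636288 / 177390 = 3.58694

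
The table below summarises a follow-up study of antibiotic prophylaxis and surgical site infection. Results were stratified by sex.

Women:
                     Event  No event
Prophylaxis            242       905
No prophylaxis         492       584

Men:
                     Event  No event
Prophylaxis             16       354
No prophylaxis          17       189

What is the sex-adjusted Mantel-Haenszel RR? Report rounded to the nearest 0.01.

RR_MH = Σ(aᵢ·n₀ᵢ/nᵢ) / Σ(cᵢ·n₁ᵢ/nᵢ), with n₁ᵢ = aᵢ+bᵢ (exposed), n₀ᵢ = cᵢ+dᵢ (unexposed), nᵢ = n₁ᵢ+n₀ᵢ.
Stratum 1 (Women): n₁ = 1147, n₀ = 1076, n = 2223; a·n₀/n = 242·1076/2223 = 117.1354; c·n₁/n = 492·1147/2223 = 253.8570
Stratum 2 (Men): n₁ = 370, n₀ = 206, n = 576; a·n₀/n = 16·206/576 = 5.7222; c·n₁/n = 17·370/576 = 10.9201
RR_MH = (117.1354 + 5.7222) / (253.8570 + 10.9201) = 122.8576 / 264.7771 = 0.46400

0.46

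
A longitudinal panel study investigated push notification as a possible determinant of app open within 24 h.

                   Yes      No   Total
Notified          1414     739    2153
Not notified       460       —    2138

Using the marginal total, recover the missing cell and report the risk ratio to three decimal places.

The missing cell is in the unexposed row: 2138 − 460 = 1678.
So a = 1414, b = 739, c = 460, d = 1678.
RR = [a/(a+b)] / [c/(c+d)] = (1414/2153) / (460/2138) = 0.65676/0.21515 = 3.05250

3.052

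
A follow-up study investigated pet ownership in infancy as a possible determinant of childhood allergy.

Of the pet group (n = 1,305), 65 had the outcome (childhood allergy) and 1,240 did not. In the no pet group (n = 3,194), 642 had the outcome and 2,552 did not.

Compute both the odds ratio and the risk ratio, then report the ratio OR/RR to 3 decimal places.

From the description: a = 65, b = 1240, c = 642, d = 2552.
OR = (65·2552)/(1240·642) = 165880/796080 = 0.20837
Risk in exposed = 65/1305 = 0.04981; risk in unexposed = 642/3194 = 0.20100; RR = 0.24780
OR/RR = 0.20837 / 0.24780 = 0.84088
The outcome is not rare, so the OR lies further from 1 than the RR.

0.841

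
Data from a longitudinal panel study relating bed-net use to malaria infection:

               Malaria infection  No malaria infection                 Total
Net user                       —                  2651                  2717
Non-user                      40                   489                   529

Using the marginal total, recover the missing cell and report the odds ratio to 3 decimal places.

The missing cell is in the exposed row: 2717 − 2651 = 66.
So a = 66, b = 2651, c = 40, d = 489.
OR = (a·d)/(b·c) = (66 × 489) / (2651 × 40) = 32274 / 106040 = 0.30436

0.304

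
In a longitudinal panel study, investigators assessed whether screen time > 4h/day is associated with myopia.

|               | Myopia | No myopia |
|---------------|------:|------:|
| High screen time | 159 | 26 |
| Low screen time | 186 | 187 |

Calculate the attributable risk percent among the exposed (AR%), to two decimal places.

41.98

Cells: a = 159, b = 26, c = 186, d = 187.
Risk in exposed = 159/185 = 0.85946; risk in unexposed = 186/373 = 0.49866.
RR = 0.85946/0.49866 = 1.72354
AR% = (RR − 1)/RR × 100 = (1.72354 − 1)/1.72354 × 100 = 41.9799%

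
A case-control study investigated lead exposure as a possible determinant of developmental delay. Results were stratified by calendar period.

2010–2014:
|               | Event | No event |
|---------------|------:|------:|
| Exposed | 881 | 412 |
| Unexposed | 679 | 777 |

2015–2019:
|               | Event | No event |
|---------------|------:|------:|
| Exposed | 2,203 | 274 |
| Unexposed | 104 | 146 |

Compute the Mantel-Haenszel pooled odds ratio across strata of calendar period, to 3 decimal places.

3.270

OR_MH = Σ(aᵢdᵢ/nᵢ) / Σ(bᵢcᵢ/nᵢ), where nᵢ is the stratum total.
Stratum 1 (2010–2014): n = 2749; a·d/n = 881·777/2749 = 249.0131; b·c/n = 412·679/2749 = 101.7636
Stratum 2 (2015–2019): n = 2727; a·d/n = 2203·146/2727 = 117.9457; b·c/n = 274·104/2727 = 10.4496
OR_MH = (249.0131 + 117.9457) / (101.7636 + 10.4496) = 366.9588 / 112.2131 = 3.27020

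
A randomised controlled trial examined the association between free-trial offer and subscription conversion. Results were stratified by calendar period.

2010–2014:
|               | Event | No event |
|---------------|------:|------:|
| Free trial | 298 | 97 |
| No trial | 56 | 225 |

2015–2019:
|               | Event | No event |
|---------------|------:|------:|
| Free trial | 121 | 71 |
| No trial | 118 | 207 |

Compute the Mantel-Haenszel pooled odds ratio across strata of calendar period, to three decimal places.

OR_MH = Σ(aᵢdᵢ/nᵢ) / Σ(bᵢcᵢ/nᵢ), where nᵢ is the stratum total.
Stratum 1 (2010–2014): n = 676; a·d/n = 298·225/676 = 99.1864; b·c/n = 97·56/676 = 8.0355
Stratum 2 (2015–2019): n = 517; a·d/n = 121·207/517 = 48.4468; b·c/n = 71·118/517 = 16.2050
OR_MH = (99.1864 + 48.4468) / (8.0355 + 16.2050) = 147.6332 / 24.2405 = 6.09034

6.090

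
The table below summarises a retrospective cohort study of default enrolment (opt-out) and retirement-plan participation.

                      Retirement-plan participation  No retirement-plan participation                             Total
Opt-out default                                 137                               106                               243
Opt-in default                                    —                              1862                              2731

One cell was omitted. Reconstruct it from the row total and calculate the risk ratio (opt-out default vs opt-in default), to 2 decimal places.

The missing cell is in the unexposed row: 2731 − 1862 = 869.
So a = 137, b = 106, c = 869, d = 1862.
RR = [a/(a+b)] / [c/(c+d)] = (137/243) / (869/2731) = 0.56379/0.31820 = 1.77181

1.77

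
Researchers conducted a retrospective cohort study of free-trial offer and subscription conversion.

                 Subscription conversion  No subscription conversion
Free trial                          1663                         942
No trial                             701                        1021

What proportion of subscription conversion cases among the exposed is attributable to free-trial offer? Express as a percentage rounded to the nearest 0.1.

Cells: a = 1663, b = 942, c = 701, d = 1021.
Risk in exposed = 1663/2605 = 0.63839; risk in unexposed = 701/1722 = 0.40708.
RR = 0.63839/0.40708 = 1.56819
AR% = (RR − 1)/RR × 100 = (1.56819 − 1)/1.56819 × 100 = 36.2324%

36.2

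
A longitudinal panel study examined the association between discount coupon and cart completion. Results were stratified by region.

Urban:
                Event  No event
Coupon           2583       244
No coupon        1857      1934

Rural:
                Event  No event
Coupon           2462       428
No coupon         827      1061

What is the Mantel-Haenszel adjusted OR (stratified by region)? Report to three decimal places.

OR_MH = Σ(aᵢdᵢ/nᵢ) / Σ(bᵢcᵢ/nᵢ), where nᵢ is the stratum total.
Stratum 1 (Urban): n = 6618; a·d/n = 2583·1934/6618 = 754.8386; b·c/n = 244·1857/6618 = 68.4660
Stratum 2 (Rural): n = 4778; a·d/n = 2462·1061/4778 = 546.7103; b·c/n = 428·827/4778 = 74.0804
OR_MH = (754.8386 + 546.7103) / (68.4660 + 74.0804) = 1301.5490 / 142.5464 = 9.13071

9.131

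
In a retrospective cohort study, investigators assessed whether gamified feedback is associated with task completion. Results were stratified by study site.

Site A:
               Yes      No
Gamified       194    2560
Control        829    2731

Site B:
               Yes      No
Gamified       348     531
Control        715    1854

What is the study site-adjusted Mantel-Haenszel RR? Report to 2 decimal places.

RR_MH = Σ(aᵢ·n₀ᵢ/nᵢ) / Σ(cᵢ·n₁ᵢ/nᵢ), with n₁ᵢ = aᵢ+bᵢ (exposed), n₀ᵢ = cᵢ+dᵢ (unexposed), nᵢ = n₁ᵢ+n₀ᵢ.
Stratum 1 (Site A): n₁ = 2754, n₀ = 3560, n = 6314; a·n₀/n = 194·3560/6314 = 109.3823; c·n₁/n = 829·2754/6314 = 361.5879
Stratum 2 (Site B): n₁ = 879, n₀ = 2569, n = 3448; a·n₀/n = 348·2569/3448 = 259.2842; c·n₁/n = 715·879/3448 = 182.2752
RR_MH = (109.3823 + 259.2842) / (361.5879 + 182.2752) = 368.6665 / 543.8631 = 0.67787

0.68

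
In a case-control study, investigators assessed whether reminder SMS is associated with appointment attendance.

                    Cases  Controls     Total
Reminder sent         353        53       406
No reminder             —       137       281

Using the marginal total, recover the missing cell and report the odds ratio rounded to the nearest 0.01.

The missing cell is in the unexposed row: 281 − 137 = 144.
So a = 353, b = 53, c = 144, d = 137.
OR = (a·d)/(b·c) = (353 × 137) / (53 × 144) = 48361 / 7632 = 6.33661

6.34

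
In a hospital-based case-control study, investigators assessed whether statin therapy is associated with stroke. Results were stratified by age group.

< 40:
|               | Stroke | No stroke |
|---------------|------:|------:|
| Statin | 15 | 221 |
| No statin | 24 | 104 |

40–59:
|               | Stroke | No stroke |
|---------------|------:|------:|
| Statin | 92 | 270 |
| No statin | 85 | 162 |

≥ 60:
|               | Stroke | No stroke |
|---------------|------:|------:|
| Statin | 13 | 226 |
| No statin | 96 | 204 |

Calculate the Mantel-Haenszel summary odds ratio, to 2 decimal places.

OR_MH = Σ(aᵢdᵢ/nᵢ) / Σ(bᵢcᵢ/nᵢ), where nᵢ is the stratum total.
Stratum 1 (< 40): n = 364; a·d/n = 15·104/364 = 4.2857; b·c/n = 221·24/364 = 14.5714
Stratum 2 (40–59): n = 609; a·d/n = 92·162/609 = 24.4729; b·c/n = 270·85/609 = 37.6847
Stratum 3 (≥ 60): n = 539; a·d/n = 13·204/539 = 4.9202; b·c/n = 226·96/539 = 40.2523
OR_MH = (4.2857 + 24.4729 + 4.9202) / (14.5714 + 37.6847 + 40.2523) = 33.6788 / 92.5085 = 0.36406

0.36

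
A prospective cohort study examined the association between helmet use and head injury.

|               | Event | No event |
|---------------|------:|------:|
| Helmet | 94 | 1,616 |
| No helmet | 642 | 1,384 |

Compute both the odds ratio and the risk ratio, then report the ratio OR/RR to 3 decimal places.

Cells: a = 94, b = 1616, c = 642, d = 1384.
OR = (94·1384)/(1616·642) = 130096/1037472 = 0.12540
Risk in exposed = 94/1710 = 0.05497; risk in unexposed = 642/2026 = 0.31688; RR = 0.17347
OR/RR = 0.12540 / 0.17347 = 0.72286
The outcome is not rare, so the OR lies further from 1 than the RR.

0.723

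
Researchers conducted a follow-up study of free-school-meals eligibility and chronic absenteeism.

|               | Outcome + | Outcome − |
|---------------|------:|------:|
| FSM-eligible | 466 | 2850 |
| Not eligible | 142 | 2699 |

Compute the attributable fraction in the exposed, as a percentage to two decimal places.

Cells: a = 466, b = 2850, c = 142, d = 2699.
Risk in exposed = 466/3316 = 0.14053; risk in unexposed = 142/2841 = 0.04998.
RR = 0.14053/0.04998 = 2.81160
AR% = (RR − 1)/RR × 100 = (2.81160 − 1)/2.81160 × 100 = 64.4331%

64.43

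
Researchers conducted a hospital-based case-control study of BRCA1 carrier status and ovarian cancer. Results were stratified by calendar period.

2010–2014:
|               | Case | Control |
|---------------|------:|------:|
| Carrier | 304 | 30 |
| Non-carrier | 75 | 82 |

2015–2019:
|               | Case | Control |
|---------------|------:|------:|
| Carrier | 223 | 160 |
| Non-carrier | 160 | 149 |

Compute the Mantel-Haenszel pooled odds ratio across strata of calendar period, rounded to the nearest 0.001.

2.376

OR_MH = Σ(aᵢdᵢ/nᵢ) / Σ(bᵢcᵢ/nᵢ), where nᵢ is the stratum total.
Stratum 1 (2010–2014): n = 491; a·d/n = 304·82/491 = 50.7699; b·c/n = 30·75/491 = 4.5825
Stratum 2 (2015–2019): n = 692; a·d/n = 223·149/692 = 48.0159; b·c/n = 160·160/692 = 36.9942
OR_MH = (50.7699 + 48.0159) / (4.5825 + 36.9942) = 98.7858 / 41.5767 = 2.37599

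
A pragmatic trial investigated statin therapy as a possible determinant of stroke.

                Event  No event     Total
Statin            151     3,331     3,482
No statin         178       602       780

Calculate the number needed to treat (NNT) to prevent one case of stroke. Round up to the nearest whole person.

Risk in treated group = 151/3482 = 0.04337; risk in control = 178/780 = 0.22821.
Absolute risk reduction = 0.22821 − 0.04337 = 0.18484
NNT = 1 / ARR = 1 / 0.18484 = 5.410 → round up → 6

6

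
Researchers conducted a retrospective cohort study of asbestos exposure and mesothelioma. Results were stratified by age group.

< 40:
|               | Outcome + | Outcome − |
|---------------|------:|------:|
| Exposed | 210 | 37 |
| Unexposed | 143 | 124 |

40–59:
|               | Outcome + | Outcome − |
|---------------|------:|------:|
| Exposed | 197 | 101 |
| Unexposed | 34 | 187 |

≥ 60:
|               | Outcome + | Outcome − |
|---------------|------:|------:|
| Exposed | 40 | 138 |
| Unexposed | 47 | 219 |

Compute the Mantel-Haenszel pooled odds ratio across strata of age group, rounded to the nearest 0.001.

4.485

OR_MH = Σ(aᵢdᵢ/nᵢ) / Σ(bᵢcᵢ/nᵢ), where nᵢ is the stratum total.
Stratum 1 (< 40): n = 514; a·d/n = 210·124/514 = 50.6615; b·c/n = 37·143/514 = 10.2938
Stratum 2 (40–59): n = 519; a·d/n = 197·187/519 = 70.9807; b·c/n = 101·34/519 = 6.6166
Stratum 3 (≥ 60): n = 444; a·d/n = 40·219/444 = 19.7297; b·c/n = 138·47/444 = 14.6081
OR_MH = (50.6615 + 70.9807 + 19.7297) / (10.2938 + 6.6166 + 14.6081) = 141.3719 / 31.5185 = 4.48537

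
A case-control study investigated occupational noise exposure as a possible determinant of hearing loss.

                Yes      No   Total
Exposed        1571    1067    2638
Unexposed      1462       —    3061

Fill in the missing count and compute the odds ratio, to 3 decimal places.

The missing cell is in the unexposed row: 3061 − 1462 = 1599.
So a = 1571, b = 1067, c = 1462, d = 1599.
OR = (a·d)/(b·c) = (1571 × 1599) / (1067 × 1462) = 2512029 / 1559954 = 1.61032

1.610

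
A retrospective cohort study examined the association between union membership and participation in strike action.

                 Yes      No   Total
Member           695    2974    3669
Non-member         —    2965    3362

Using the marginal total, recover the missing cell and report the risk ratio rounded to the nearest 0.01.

1.60

The missing cell is in the unexposed row: 3362 − 2965 = 397.
So a = 695, b = 2974, c = 397, d = 2965.
RR = [a/(a+b)] / [c/(c+d)] = (695/3669) / (397/3362) = 0.18942/0.11808 = 1.60415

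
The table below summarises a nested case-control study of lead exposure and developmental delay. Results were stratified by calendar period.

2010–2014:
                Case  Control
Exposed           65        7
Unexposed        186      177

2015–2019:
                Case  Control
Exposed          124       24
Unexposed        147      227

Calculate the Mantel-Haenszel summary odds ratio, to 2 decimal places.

OR_MH = Σ(aᵢdᵢ/nᵢ) / Σ(bᵢcᵢ/nᵢ), where nᵢ is the stratum total.
Stratum 1 (2010–2014): n = 435; a·d/n = 65·177/435 = 26.4483; b·c/n = 7·186/435 = 2.9931
Stratum 2 (2015–2019): n = 522; a·d/n = 124·227/522 = 53.9234; b·c/n = 24·147/522 = 6.7586
OR_MH = (26.4483 + 53.9234) / (2.9931 + 6.7586) = 80.3716 / 9.7517 = 8.24179

8.24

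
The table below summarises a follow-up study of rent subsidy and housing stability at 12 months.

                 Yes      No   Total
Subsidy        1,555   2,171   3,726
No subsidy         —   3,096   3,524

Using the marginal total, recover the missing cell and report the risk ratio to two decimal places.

3.44

The missing cell is in the unexposed row: 3524 − 3096 = 428.
So a = 1555, b = 2171, c = 428, d = 3096.
RR = [a/(a+b)] / [c/(c+d)] = (1555/3726) / (428/3524) = 0.41734/0.12145 = 3.43621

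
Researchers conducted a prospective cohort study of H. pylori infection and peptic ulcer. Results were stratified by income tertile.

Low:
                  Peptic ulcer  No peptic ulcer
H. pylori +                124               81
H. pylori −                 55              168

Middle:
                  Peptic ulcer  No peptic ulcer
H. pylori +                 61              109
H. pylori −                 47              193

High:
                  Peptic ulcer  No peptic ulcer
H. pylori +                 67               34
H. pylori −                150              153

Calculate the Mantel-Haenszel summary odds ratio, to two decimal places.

OR_MH = Σ(aᵢdᵢ/nᵢ) / Σ(bᵢcᵢ/nᵢ), where nᵢ is the stratum total.
Stratum 1 (Low): n = 428; a·d/n = 124·168/428 = 48.6729; b·c/n = 81·55/428 = 10.4089
Stratum 2 (Middle): n = 410; a·d/n = 61·193/410 = 28.7146; b·c/n = 109·47/410 = 12.4951
Stratum 3 (High): n = 404; a·d/n = 67·153/404 = 25.3738; b·c/n = 34·150/404 = 12.6238
OR_MH = (48.6729 + 28.7146 + 25.3738) / (10.4089 + 12.4951 + 12.6238) = 102.7613 / 35.5278 = 2.89242

2.89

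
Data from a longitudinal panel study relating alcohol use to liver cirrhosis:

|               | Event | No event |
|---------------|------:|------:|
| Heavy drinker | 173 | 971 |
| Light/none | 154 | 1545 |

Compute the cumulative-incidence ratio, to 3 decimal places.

Cells: a = 173, b = 971, c = 154, d = 1545.
Risk in exposed = 173/1144 = 0.15122; risk in unexposed = 154/1699 = 0.09064.
RR = 0.15122 / 0.09064 = 1.66837
The risk among the exposed is 1.67 times that among the unexposed.

1.668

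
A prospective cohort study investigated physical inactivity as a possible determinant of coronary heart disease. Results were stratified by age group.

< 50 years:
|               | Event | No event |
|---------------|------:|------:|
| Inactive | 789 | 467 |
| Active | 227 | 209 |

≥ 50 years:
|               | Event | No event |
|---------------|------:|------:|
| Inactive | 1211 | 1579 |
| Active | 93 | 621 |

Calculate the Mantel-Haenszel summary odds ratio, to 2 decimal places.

2.98

OR_MH = Σ(aᵢdᵢ/nᵢ) / Σ(bᵢcᵢ/nᵢ), where nᵢ is the stratum total.
Stratum 1 (< 50 years): n = 1692; a·d/n = 789·209/1692 = 97.4592; b·c/n = 467·227/1692 = 62.6531
Stratum 2 (≥ 50 years): n = 3504; a·d/n = 1211·621/3504 = 214.6207; b·c/n = 1579·93/3504 = 41.9084
OR_MH = (97.4592 + 214.6207) / (62.6531 + 41.9084) = 312.0799 / 104.5615 = 2.98466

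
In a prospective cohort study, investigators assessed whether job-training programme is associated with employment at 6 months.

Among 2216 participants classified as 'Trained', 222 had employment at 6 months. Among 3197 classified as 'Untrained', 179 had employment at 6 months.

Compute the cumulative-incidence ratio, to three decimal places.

From the description: a = 222, b = 1994, c = 179, d = 3018.
Risk in exposed = 222/2216 = 0.10018; risk in unexposed = 179/3197 = 0.05599.
RR = 0.10018 / 0.05599 = 1.78926
The risk among the exposed is 1.79 times that among the unexposed.

1.789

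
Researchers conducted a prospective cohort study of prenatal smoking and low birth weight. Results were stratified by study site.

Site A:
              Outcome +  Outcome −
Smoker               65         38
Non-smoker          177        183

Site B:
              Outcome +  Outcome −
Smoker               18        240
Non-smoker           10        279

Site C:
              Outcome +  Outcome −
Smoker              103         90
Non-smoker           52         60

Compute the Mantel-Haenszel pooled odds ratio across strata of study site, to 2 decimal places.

OR_MH = Σ(aᵢdᵢ/nᵢ) / Σ(bᵢcᵢ/nᵢ), where nᵢ is the stratum total.
Stratum 1 (Site A): n = 463; a·d/n = 65·183/463 = 25.6911; b·c/n = 38·177/463 = 14.5270
Stratum 2 (Site B): n = 547; a·d/n = 18·279/547 = 9.1810; b·c/n = 240·10/547 = 4.3876
Stratum 3 (Site C): n = 305; a·d/n = 103·60/305 = 20.2623; b·c/n = 90·52/305 = 15.3443
OR_MH = (25.6911 + 9.1810 + 20.2623) / (14.5270 + 4.3876 + 15.3443) = 55.1344 / 34.2588 = 1.60935

1.61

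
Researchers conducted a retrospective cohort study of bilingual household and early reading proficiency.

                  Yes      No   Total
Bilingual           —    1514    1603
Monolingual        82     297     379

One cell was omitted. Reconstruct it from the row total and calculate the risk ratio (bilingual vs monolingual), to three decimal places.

The missing cell is in the exposed row: 1603 − 1514 = 89.
So a = 89, b = 1514, c = 82, d = 297.
RR = [a/(a+b)] / [c/(c+d)] = (89/1603) / (82/379) = 0.05552/0.21636 = 0.25661

0.257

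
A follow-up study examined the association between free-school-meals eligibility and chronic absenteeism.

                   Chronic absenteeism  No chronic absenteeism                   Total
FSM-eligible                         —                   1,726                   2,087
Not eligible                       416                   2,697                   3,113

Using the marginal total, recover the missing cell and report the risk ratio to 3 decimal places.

1.294

The missing cell is in the exposed row: 2087 − 1726 = 361.
So a = 361, b = 1726, c = 416, d = 2697.
RR = [a/(a+b)] / [c/(c+d)] = (361/2087) / (416/3113) = 0.17298/0.13363 = 1.29441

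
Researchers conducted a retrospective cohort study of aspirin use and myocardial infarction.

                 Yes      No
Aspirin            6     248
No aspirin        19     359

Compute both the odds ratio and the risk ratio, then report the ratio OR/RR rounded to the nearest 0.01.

0.97

Cells: a = 6, b = 248, c = 19, d = 359.
OR = (6·359)/(248·19) = 2154/4712 = 0.45713
Risk in exposed = 6/254 = 0.02362; risk in unexposed = 19/378 = 0.05026; RR = 0.46995
OR/RR = 0.45713 / 0.46995 = 0.97271
The outcome is rare in both groups, so OR ≈ RR (ratio near 1).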